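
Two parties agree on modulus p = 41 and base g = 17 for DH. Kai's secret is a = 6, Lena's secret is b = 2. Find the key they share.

23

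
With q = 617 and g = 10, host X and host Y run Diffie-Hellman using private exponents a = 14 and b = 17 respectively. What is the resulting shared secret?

69

Host Y sends B = g^b mod q = 10^17 mod 617.
10^1 ≡ 10 (mod 617)
10^2 = (10^1)^2 ≡ 10^2 = 100 ≡ 100 (mod 617)
10^4 = (10^2)^2 ≡ 100^2 = 10000 ≡ 128 (mod 617)
10^8 = (10^4)^2 ≡ 128^2 = 16384 ≡ 342 (mod 617)
10^16 = (10^8)^2 ≡ 342^2 = 116964 ≡ 351 (mod 617)
10^17 = 10^16 · 10^1 ≡ 351 · 10 ≡ 425 (mod 617).
So B = 425. Host X then computes K = B^a mod q = 425^14 mod 617.
425^1 ≡ 425 (mod 617)
425^2 = (425^1)^2 ≡ 425^2 = 180625 ≡ 461 (mod 617)
425^4 = (425^2)^2 ≡ 461^2 = 212521 ≡ 273 (mod 617)
425^8 = (425^4)^2 ≡ 273^2 = 74529 ≡ 489 (mod 617)
425^14 = 425^8 · 425^4 · 425^2 ≡ 489 · 273 · 461 ≡ 69 (mod 617).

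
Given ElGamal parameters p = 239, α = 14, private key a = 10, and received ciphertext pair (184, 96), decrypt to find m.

Shared mask s = c₁^a mod p = 184^10 mod 239.
184^1 ≡ 184 (mod 239)
184^2 = (184^1)^2 ≡ 184^2 = 33856 ≡ 157 (mod 239)
184^4 = (184^2)^2 ≡ 157^2 = 24649 ≡ 32 (mod 239)
184^8 = (184^4)^2 ≡ 32^2 = 1024 ≡ 68 (mod 239)
184^10 = 184^8 · 184^2 ≡ 68 · 157 ≡ 160 (mod 239).
So s = 160; s⁻¹ ≡ 121 (mod 239).
m = c₂ · s⁻¹ mod 239 = 96 · 121 mod 239 = 144.

144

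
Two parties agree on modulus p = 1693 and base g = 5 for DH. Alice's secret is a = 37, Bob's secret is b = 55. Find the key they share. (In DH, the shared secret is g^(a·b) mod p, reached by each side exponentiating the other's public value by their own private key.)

Bob sends B = g^b mod p = 5^55 mod 1693.
5^1 ≡ 5 (mod 1693)
5^2 = (5^1)^2 ≡ 5^2 = 25 ≡ 25 (mod 1693)
5^4 = (5^2)^2 ≡ 25^2 = 625 ≡ 625 (mod 1693)
5^8 = (5^4)^2 ≡ 625^2 = 390625 ≡ 1235 (mod 1693)
5^16 = (5^8)^2 ≡ 1235^2 = 1525225 ≡ 1525 (mod 1693)
5^32 = (5^16)^2 ≡ 1525^2 = 2325625 ≡ 1136 (mod 1693)
5^55 = 5^32 · 5^16 · 5^4 · 5^2 · 5^1 ≡ 1136 · 1525 · 625 · 25 · 5 ≡ 436 (mod 1693).
So B = 436. Alice then computes K = B^a mod p = 436^37 mod 1693.
436^1 ≡ 436 (mod 1693)
436^2 = (436^1)^2 ≡ 436^2 = 190096 ≡ 480 (mod 1693)
436^4 = (436^2)^2 ≡ 480^2 = 230400 ≡ 152 (mod 1693)
436^8 = (436^4)^2 ≡ 152^2 = 23104 ≡ 1095 (mod 1693)
436^16 = (436^8)^2 ≡ 1095^2 = 1199025 ≡ 381 (mod 1693)
436^32 = (436^16)^2 ≡ 381^2 = 145161 ≡ 1256 (mod 1693)
436^37 = 436^32 · 436^4 · 436^1 ≡ 1256 · 152 · 436 ≡ 1287 (mod 1693).

1287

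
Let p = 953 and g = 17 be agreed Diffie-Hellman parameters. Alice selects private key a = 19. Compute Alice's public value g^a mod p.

758

Public value = 17^19 mod 953.
17^1 ≡ 17 (mod 953)
17^2 = (17^1)^2 ≡ 17^2 = 289 ≡ 289 (mod 953)
17^4 = (17^2)^2 ≡ 289^2 = 83521 ≡ 610 (mod 953)
17^8 = (17^4)^2 ≡ 610^2 = 372100 ≡ 430 (mod 953)
17^16 = (17^8)^2 ≡ 430^2 = 184900 ≡ 18 (mod 953)
17^19 = 17^16 · 17^2 · 17^1 ≡ 18 · 289 · 17 ≡ 758 (mod 953).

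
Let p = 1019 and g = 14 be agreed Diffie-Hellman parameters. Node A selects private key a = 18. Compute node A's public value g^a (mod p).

796

Public value = 14^18 (mod 1019).
14^1 ≡ 14 (mod 1019)
14^2 = (14^1)^2 ≡ 14^2 = 196 ≡ 196 (mod 1019)
14^4 = (14^2)^2 ≡ 196^2 = 38416 ≡ 713 (mod 1019)
14^8 = (14^4)^2 ≡ 713^2 = 508369 ≡ 907 (mod 1019)
14^16 = (14^8)^2 ≡ 907^2 = 822649 ≡ 316 (mod 1019)
14^18 = 14^16 · 14^2 ≡ 316 · 196 ≡ 796 (mod 1019).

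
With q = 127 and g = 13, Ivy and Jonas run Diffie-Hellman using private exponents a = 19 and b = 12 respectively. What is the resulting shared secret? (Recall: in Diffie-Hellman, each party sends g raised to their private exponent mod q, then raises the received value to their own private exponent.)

73

Jonas sends B = g^b mod q = 13^12 mod 127.
13^1 ≡ 13 (mod 127)
13^2 = (13^1)^2 ≡ 13^2 = 169 ≡ 42 (mod 127)
13^4 = (13^2)^2 ≡ 42^2 = 1764 ≡ 113 (mod 127)
13^8 = (13^4)^2 ≡ 113^2 = 12769 ≡ 69 (mod 127)
13^12 = 13^8 · 13^4 ≡ 69 · 113 ≡ 50 (mod 127).
So B = 50. Ivy then computes K = B^a mod q = 50^19 mod 127.
50^1 ≡ 50 (mod 127)
50^2 = (50^1)^2 ≡ 50^2 = 2500 ≡ 87 (mod 127)
50^4 = (50^2)^2 ≡ 87^2 = 7569 ≡ 76 (mod 127)
50^8 = (50^4)^2 ≡ 76^2 = 5776 ≡ 61 (mod 127)
50^16 = (50^8)^2 ≡ 61^2 = 3721 ≡ 38 (mod 127)
50^19 = 50^16 · 50^2 · 50^1 ≡ 38 · 87 · 50 ≡ 73 (mod 127).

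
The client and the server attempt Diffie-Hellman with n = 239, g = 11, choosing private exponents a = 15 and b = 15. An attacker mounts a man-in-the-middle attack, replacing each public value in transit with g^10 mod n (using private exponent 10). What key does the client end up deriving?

162

The client receives an attacker's public value M = 11^10 mod 239 instead of the honest one.
11^1 ≡ 11 (mod 239)
11^2 = (11^1)^2 ≡ 11^2 = 121 ≡ 121 (mod 239)
11^4 = (11^2)^2 ≡ 121^2 = 14641 ≡ 62 (mod 239)
11^8 = (11^4)^2 ≡ 62^2 = 3844 ≡ 20 (mod 239)
11^10 = 11^8 · 11^2 ≡ 20 · 121 ≡ 30 (mod 239).
So M = 30. The client computes K = M^15 mod 239.
30^1 ≡ 30 (mod 239)
30^2 = (30^1)^2 ≡ 30^2 = 900 ≡ 183 (mod 239)
30^4 = (30^2)^2 ≡ 183^2 = 33489 ≡ 29 (mod 239)
30^8 = (30^4)^2 ≡ 29^2 = 841 ≡ 124 (mod 239)
30^15 = 30^8 · 30^4 · 30^2 · 30^1 ≡ 124 · 29 · 183 · 30 ≡ 162 (mod 239).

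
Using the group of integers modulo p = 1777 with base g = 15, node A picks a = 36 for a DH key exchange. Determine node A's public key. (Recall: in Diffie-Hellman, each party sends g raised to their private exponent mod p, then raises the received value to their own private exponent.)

650

Public value = 15^36 mod 1777.
15^1 ≡ 15 (mod 1777)
15^2 = (15^1)^2 ≡ 15^2 = 225 ≡ 225 (mod 1777)
15^4 = (15^2)^2 ≡ 225^2 = 50625 ≡ 869 (mod 1777)
15^8 = (15^4)^2 ≡ 869^2 = 755161 ≡ 1713 (mod 1777)
15^16 = (15^8)^2 ≡ 1713^2 = 2934369 ≡ 542 (mod 1777)
15^32 = (15^16)^2 ≡ 542^2 = 293764 ≡ 559 (mod 1777)
15^36 = 15^32 · 15^4 ≡ 559 · 869 ≡ 650 (mod 1777).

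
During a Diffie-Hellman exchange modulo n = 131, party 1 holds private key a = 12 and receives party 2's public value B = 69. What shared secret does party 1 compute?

112

Shared key K = 69^12 mod 131.
69^1 ≡ 69 (mod 131)
69^2 = (69^1)^2 ≡ 69^2 = 4761 ≡ 45 (mod 131)
69^4 = (69^2)^2 ≡ 45^2 = 2025 ≡ 60 (mod 131)
69^8 = (69^4)^2 ≡ 60^2 = 3600 ≡ 63 (mod 131)
69^12 = 69^8 · 69^4 ≡ 63 · 60 ≡ 112 (mod 131).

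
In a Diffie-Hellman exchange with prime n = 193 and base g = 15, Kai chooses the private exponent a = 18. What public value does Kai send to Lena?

24

Public value = 15^18 mod 193.
15^1 ≡ 15 (mod 193)
15^2 = (15^1)^2 ≡ 15^2 = 225 ≡ 32 (mod 193)
15^4 = (15^2)^2 ≡ 32^2 = 1024 ≡ 59 (mod 193)
15^8 = (15^4)^2 ≡ 59^2 = 3481 ≡ 7 (mod 193)
15^16 = (15^8)^2 ≡ 7^2 = 49 ≡ 49 (mod 193)
15^18 = 15^16 · 15^2 ≡ 49 · 32 ≡ 24 (mod 193).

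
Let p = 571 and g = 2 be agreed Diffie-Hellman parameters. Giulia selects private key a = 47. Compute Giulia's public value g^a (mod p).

421

Public value = 2^47 (mod 571).
2^1 ≡ 2 (mod 571)
2^2 = (2^1)^2 ≡ 2^2 = 4 ≡ 4 (mod 571)
2^4 = (2^2)^2 ≡ 4^2 = 16 ≡ 16 (mod 571)
2^8 = (2^4)^2 ≡ 16^2 = 256 ≡ 256 (mod 571)
2^16 = (2^8)^2 ≡ 256^2 = 65536 ≡ 442 (mod 571)
2^32 = (2^16)^2 ≡ 442^2 = 195364 ≡ 82 (mod 571)
2^47 = 2^32 · 2^8 · 2^4 · 2^2 · 2^1 ≡ 82 · 256 · 16 · 4 · 2 ≡ 421 (mod 571).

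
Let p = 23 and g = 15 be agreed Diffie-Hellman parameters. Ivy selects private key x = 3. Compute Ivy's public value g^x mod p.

Public value = 15^3 mod 23.
15^1 ≡ 15 (mod 23)
15^2 = (15^1)^2 ≡ 15^2 = 225 ≡ 18 (mod 23)
15^3 = 15^2 · 15^1 ≡ 18 · 15 ≡ 17 (mod 23).

17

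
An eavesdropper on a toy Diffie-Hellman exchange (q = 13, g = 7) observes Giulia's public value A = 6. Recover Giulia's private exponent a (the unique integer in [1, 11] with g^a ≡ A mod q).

Try successive powers of 7 modulo 13:
7^1 ≡ 7
7^2 ≡ 10
7^3 ≡ 5
7^4 ≡ 9
7^5 ≡ 11
7^6 ≡ 12
7^7 ≡ 6
Found: a = 7.

7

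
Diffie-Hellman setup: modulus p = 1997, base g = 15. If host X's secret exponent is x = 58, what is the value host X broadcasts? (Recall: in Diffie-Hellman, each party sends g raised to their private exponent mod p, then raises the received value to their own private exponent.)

Public value = 15^58 (mod 1997).
15^1 ≡ 15 (mod 1997)
15^2 = (15^1)^2 ≡ 15^2 = 225 ≡ 225 (mod 1997)
15^4 = (15^2)^2 ≡ 225^2 = 50625 ≡ 700 (mod 1997)
15^8 = (15^4)^2 ≡ 700^2 = 490000 ≡ 735 (mod 1997)
15^16 = (15^8)^2 ≡ 735^2 = 540225 ≡ 1035 (mod 1997)
15^32 = (15^16)^2 ≡ 1035^2 = 1071225 ≡ 833 (mod 1997)
15^58 = 15^32 · 15^16 · 15^8 · 15^2 ≡ 833 · 1035 · 735 · 225 ≡ 733 (mod 1997).

733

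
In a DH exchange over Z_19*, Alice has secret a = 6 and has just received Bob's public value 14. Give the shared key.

Shared key K = 14^6 mod 19.
14^1 ≡ 14 (mod 19)
14^2 = (14^1)^2 ≡ 14^2 = 196 ≡ 6 (mod 19)
14^4 = (14^2)^2 ≡ 6^2 = 36 ≡ 17 (mod 19)
14^6 = 14^4 · 14^2 ≡ 17 · 6 ≡ 7 (mod 19).

7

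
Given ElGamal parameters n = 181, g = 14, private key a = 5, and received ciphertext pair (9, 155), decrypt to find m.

92

Shared mask s = c₁^a mod n = 9^5 mod 181.
9^1 ≡ 9 (mod 181)
9^2 = (9^1)^2 ≡ 9^2 = 81 ≡ 81 (mod 181)
9^4 = (9^2)^2 ≡ 81^2 = 6561 ≡ 45 (mod 181)
9^5 = 9^4 · 9^1 ≡ 45 · 9 ≡ 43 (mod 181).
So s = 43; s⁻¹ ≡ 80 (mod 181).
m = c₂ · s⁻¹ mod 181 = 155 · 80 mod 181 = 92.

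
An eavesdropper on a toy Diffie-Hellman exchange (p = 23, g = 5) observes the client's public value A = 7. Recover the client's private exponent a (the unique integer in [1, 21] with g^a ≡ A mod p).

Try successive powers of 5 modulo 23:
5^1 ≡ 5
5^2 ≡ 2
5^3 ≡ 10
5^4 ≡ 4
5^5 ≡ 20
5^6 ≡ 8
5^7 ≡ 17
5^8 ≡ 16
5^9 ≡ 11
5^10 ≡ 9
5^11 ≡ 22
5^12 ≡ 18
5^13 ≡ 21
5^14 ≡ 13
5^15 ≡ 19
5^16 ≡ 3
5^17 ≡ 15
5^18 ≡ 6
5^19 ≡ 7
Found: a = 19.

19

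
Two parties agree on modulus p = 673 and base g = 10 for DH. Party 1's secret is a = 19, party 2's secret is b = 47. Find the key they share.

Party 2 sends B = g^b mod p = 10^47 mod 673.
10^1 ≡ 10 (mod 673)
10^2 = (10^1)^2 ≡ 10^2 = 100 ≡ 100 (mod 673)
10^4 = (10^2)^2 ≡ 100^2 = 10000 ≡ 578 (mod 673)
10^8 = (10^4)^2 ≡ 578^2 = 334084 ≡ 276 (mod 673)
10^16 = (10^8)^2 ≡ 276^2 = 76176 ≡ 127 (mod 673)
10^32 = (10^16)^2 ≡ 127^2 = 16129 ≡ 650 (mod 673)
10^47 = 10^32 · 10^8 · 10^4 · 10^2 · 10^1 ≡ 650 · 276 · 578 · 100 · 10 ≡ 179 (mod 673).
So B = 179. Party 1 then computes K = B^a mod p = 179^19 mod 673.
179^1 ≡ 179 (mod 673)
179^2 = (179^1)^2 ≡ 179^2 = 32041 ≡ 410 (mod 673)
179^4 = (179^2)^2 ≡ 410^2 = 168100 ≡ 523 (mod 673)
179^8 = (179^4)^2 ≡ 523^2 = 273529 ≡ 291 (mod 673)
179^16 = (179^8)^2 ≡ 291^2 = 84681 ≡ 556 (mod 673)
179^19 = 179^16 · 179^2 · 179^1 ≡ 556 · 410 · 179 ≡ 177 (mod 673).

177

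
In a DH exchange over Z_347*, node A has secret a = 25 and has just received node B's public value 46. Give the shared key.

213

Shared key K = 46^25 mod 347.
46^1 ≡ 46 (mod 347)
46^2 = (46^1)^2 ≡ 46^2 = 2116 ≡ 34 (mod 347)
46^4 = (46^2)^2 ≡ 34^2 = 1156 ≡ 115 (mod 347)
46^8 = (46^4)^2 ≡ 115^2 = 13225 ≡ 39 (mod 347)
46^16 = (46^8)^2 ≡ 39^2 = 1521 ≡ 133 (mod 347)
46^25 = 46^16 · 46^8 · 46^1 ≡ 133 · 39 · 46 ≡ 213 (mod 347).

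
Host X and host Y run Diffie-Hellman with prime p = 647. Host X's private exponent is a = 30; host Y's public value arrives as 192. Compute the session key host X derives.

364

Shared key K = 192^30 mod 647.
192^1 ≡ 192 (mod 647)
192^2 = (192^1)^2 ≡ 192^2 = 36864 ≡ 632 (mod 647)
192^4 = (192^2)^2 ≡ 632^2 = 399424 ≡ 225 (mod 647)
192^8 = (192^4)^2 ≡ 225^2 = 50625 ≡ 159 (mod 647)
192^16 = (192^8)^2 ≡ 159^2 = 25281 ≡ 48 (mod 647)
192^30 = 192^16 · 192^8 · 192^4 · 192^2 ≡ 48 · 159 · 225 · 632 ≡ 364 (mod 647).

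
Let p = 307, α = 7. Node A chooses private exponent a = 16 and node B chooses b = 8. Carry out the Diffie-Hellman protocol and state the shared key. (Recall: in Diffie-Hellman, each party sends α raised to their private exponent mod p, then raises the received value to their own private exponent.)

160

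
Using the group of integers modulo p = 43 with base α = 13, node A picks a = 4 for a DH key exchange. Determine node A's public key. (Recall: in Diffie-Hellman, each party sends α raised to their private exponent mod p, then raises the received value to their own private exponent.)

9

Public value = 13^4 (mod 43).
13^1 ≡ 13 (mod 43)
13^2 = (13^1)^2 ≡ 13^2 = 169 ≡ 40 (mod 43)
13^4 = (13^2)^2 ≡ 40^2 = 1600 ≡ 9 (mod 43)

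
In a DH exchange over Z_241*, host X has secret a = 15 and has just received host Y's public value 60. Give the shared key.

64

Shared key K = 60^15 mod 241.
60^1 ≡ 60 (mod 241)
60^2 = (60^1)^2 ≡ 60^2 = 3600 ≡ 226 (mod 241)
60^4 = (60^2)^2 ≡ 226^2 = 51076 ≡ 225 (mod 241)
60^8 = (60^4)^2 ≡ 225^2 = 50625 ≡ 15 (mod 241)
60^15 = 60^8 · 60^4 · 60^2 · 60^1 ≡ 15 · 225 · 226 · 60 ≡ 64 (mod 241).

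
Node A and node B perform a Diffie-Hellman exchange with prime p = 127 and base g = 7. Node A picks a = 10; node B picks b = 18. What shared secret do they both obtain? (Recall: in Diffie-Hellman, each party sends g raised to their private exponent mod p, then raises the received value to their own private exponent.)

16

Node B sends B = g^b mod p = 7^18 mod 127.
7^1 ≡ 7 (mod 127)
7^2 = (7^1)^2 ≡ 7^2 = 49 ≡ 49 (mod 127)
7^4 = (7^2)^2 ≡ 49^2 = 2401 ≡ 115 (mod 127)
7^8 = (7^4)^2 ≡ 115^2 = 13225 ≡ 17 (mod 127)
7^16 = (7^8)^2 ≡ 17^2 = 289 ≡ 35 (mod 127)
7^18 = 7^16 · 7^2 ≡ 35 · 49 ≡ 64 (mod 127).
So B = 64. Node A then computes K = B^a mod p = 64^10 mod 127.
64^1 ≡ 64 (mod 127)
64^2 = (64^1)^2 ≡ 64^2 = 4096 ≡ 32 (mod 127)
64^4 = (64^2)^2 ≡ 32^2 = 1024 ≡ 8 (mod 127)
64^8 = (64^4)^2 ≡ 8^2 = 64 ≡ 64 (mod 127)
64^10 = 64^8 · 64^2 ≡ 64 · 32 ≡ 16 (mod 127).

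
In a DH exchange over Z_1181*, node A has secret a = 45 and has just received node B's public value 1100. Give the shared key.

Shared key K = 1100^45 mod 1181.
1100^1 ≡ 1100 (mod 1181)
1100^2 = (1100^1)^2 ≡ 1100^2 = 1210000 ≡ 656 (mod 1181)
1100^4 = (1100^2)^2 ≡ 656^2 = 430336 ≡ 452 (mod 1181)
1100^8 = (1100^4)^2 ≡ 452^2 = 204304 ≡ 1172 (mod 1181)
1100^16 = (1100^8)^2 ≡ 1172^2 = 1373584 ≡ 81 (mod 1181)
1100^32 = (1100^16)^2 ≡ 81^2 = 6561 ≡ 656 (mod 1181)
1100^45 = 1100^32 · 1100^8 · 1100^4 · 1100^1 ≡ 656 · 1172 · 452 · 1100 ≡ 1180 (mod 1181).

1180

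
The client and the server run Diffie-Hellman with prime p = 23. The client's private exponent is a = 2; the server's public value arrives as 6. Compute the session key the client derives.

Shared key K = 6^2 mod 23.
6^1 ≡ 6 (mod 23)
6^2 = (6^1)^2 ≡ 6^2 = 36 ≡ 13 (mod 23)

13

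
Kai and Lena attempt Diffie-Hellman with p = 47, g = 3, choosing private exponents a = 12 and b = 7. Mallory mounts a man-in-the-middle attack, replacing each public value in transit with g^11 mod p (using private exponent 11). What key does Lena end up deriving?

Lena receives Mallory's public value M = 3^11 mod 47 instead of the honest one.
3^1 ≡ 3 (mod 47)
3^2 = (3^1)^2 ≡ 3^2 = 9 ≡ 9 (mod 47)
3^4 = (3^2)^2 ≡ 9^2 = 81 ≡ 34 (mod 47)
3^8 = (3^4)^2 ≡ 34^2 = 1156 ≡ 28 (mod 47)
3^11 = 3^8 · 3^2 · 3^1 ≡ 28 · 9 · 3 ≡ 4 (mod 47).
So M = 4. Lena computes K = M^7 mod 47.
4^1 ≡ 4 (mod 47)
4^2 = (4^1)^2 ≡ 4^2 = 16 ≡ 16 (mod 47)
4^4 = (4^2)^2 ≡ 16^2 = 256 ≡ 21 (mod 47)
4^7 = 4^4 · 4^2 · 4^1 ≡ 21 · 16 · 4 ≡ 28 (mod 47).

28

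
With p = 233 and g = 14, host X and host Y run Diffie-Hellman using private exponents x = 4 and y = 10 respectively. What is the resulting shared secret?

117

Host X sends A = g^x mod p = 14^4 mod 233.
14^1 ≡ 14 (mod 233)
14^2 = (14^1)^2 ≡ 14^2 = 196 ≡ 196 (mod 233)
14^4 = (14^2)^2 ≡ 196^2 = 38416 ≡ 204 (mod 233)
So A = 204. Host Y then computes K = A^y mod p = 204^10 mod 233.
204^1 ≡ 204 (mod 233)
204^2 = (204^1)^2 ≡ 204^2 = 41616 ≡ 142 (mod 233)
204^4 = (204^2)^2 ≡ 142^2 = 20164 ≡ 126 (mod 233)
204^8 = (204^4)^2 ≡ 126^2 = 15876 ≡ 32 (mod 233)
204^10 = 204^8 · 204^2 ≡ 32 · 142 ≡ 117 (mod 233).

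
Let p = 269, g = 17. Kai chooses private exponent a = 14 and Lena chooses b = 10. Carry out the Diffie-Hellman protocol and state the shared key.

70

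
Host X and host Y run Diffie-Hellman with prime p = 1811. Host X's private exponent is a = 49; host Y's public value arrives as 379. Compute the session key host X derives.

Shared key K = 379^49 mod 1811.
379^1 ≡ 379 (mod 1811)
379^2 = (379^1)^2 ≡ 379^2 = 143641 ≡ 572 (mod 1811)
379^4 = (379^2)^2 ≡ 572^2 = 327184 ≡ 1204 (mod 1811)
379^8 = (379^4)^2 ≡ 1204^2 = 1449616 ≡ 816 (mod 1811)
379^16 = (379^8)^2 ≡ 816^2 = 665856 ≡ 1219 (mod 1811)
379^32 = (379^16)^2 ≡ 1219^2 = 1485961 ≡ 941 (mod 1811)
379^49 = 379^32 · 379^16 · 379^1 ≡ 941 · 1219 · 379 ≡ 1525 (mod 1811).

1525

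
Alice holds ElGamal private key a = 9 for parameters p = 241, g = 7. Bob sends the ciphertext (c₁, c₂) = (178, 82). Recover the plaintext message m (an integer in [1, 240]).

31

Shared mask s = c₁^a mod p = 178^9 mod 241.
178^1 ≡ 178 (mod 241)
178^2 = (178^1)^2 ≡ 178^2 = 31684 ≡ 113 (mod 241)
178^4 = (178^2)^2 ≡ 113^2 = 12769 ≡ 237 (mod 241)
178^8 = (178^4)^2 ≡ 237^2 = 56169 ≡ 16 (mod 241)
178^9 = 178^8 · 178^1 ≡ 16 · 178 ≡ 197 (mod 241).
So s = 197; s⁻¹ ≡ 115 (mod 241).
m = c₂ · s⁻¹ mod 241 = 82 · 115 mod 241 = 31.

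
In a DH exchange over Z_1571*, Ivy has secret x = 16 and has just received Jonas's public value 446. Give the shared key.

1140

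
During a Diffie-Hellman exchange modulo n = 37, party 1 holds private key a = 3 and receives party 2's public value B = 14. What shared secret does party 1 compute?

6

Shared key K = 14^3 mod 37.
14^1 ≡ 14 (mod 37)
14^2 = (14^1)^2 ≡ 14^2 = 196 ≡ 11 (mod 37)
14^3 = 14^2 · 14^1 ≡ 11 · 14 ≡ 6 (mod 37).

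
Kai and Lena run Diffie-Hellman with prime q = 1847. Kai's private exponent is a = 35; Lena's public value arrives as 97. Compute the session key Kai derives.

Shared key K = 97^35 mod 1847.
97^1 ≡ 97 (mod 1847)
97^2 = (97^1)^2 ≡ 97^2 = 9409 ≡ 174 (mod 1847)
97^4 = (97^2)^2 ≡ 174^2 = 30276 ≡ 724 (mod 1847)
97^8 = (97^4)^2 ≡ 724^2 = 524176 ≡ 1475 (mod 1847)
97^16 = (97^8)^2 ≡ 1475^2 = 2175625 ≡ 1706 (mod 1847)
97^32 = (97^16)^2 ≡ 1706^2 = 2910436 ≡ 1411 (mod 1847)
97^35 = 97^32 · 97^2 · 97^1 ≡ 1411 · 174 · 97 ≡ 1487 (mod 1847).

1487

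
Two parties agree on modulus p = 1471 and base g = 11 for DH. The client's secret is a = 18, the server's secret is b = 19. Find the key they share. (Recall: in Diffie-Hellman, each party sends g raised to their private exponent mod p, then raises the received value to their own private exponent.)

The server sends B = g^b mod p = 11^19 mod 1471.
11^1 ≡ 11 (mod 1471)
11^2 = (11^1)^2 ≡ 11^2 = 121 ≡ 121 (mod 1471)
11^4 = (11^2)^2 ≡ 121^2 = 14641 ≡ 1402 (mod 1471)
11^8 = (11^4)^2 ≡ 1402^2 = 1965604 ≡ 348 (mod 1471)
11^16 = (11^8)^2 ≡ 348^2 = 121104 ≡ 482 (mod 1471)
11^19 = 11^16 · 11^2 · 11^1 ≡ 482 · 121 · 11 ≡ 186 (mod 1471).
So B = 186. The client then computes K = B^a mod p = 186^18 mod 1471.
186^1 ≡ 186 (mod 1471)
186^2 = (186^1)^2 ≡ 186^2 = 34596 ≡ 763 (mod 1471)
186^4 = (186^2)^2 ≡ 763^2 = 582169 ≡ 1124 (mod 1471)
186^8 = (186^4)^2 ≡ 1124^2 = 1263376 ≡ 1258 (mod 1471)
186^16 = (186^8)^2 ≡ 1258^2 = 1582564 ≡ 1239 (mod 1471)
186^18 = 186^16 · 186^2 ≡ 1239 · 763 ≡ 975 (mod 1471).

975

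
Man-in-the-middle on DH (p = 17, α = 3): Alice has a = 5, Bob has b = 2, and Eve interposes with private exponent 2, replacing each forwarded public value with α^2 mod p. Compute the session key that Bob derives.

13

Bob receives Eve's public value M = 3^2 mod 17 instead of the honest one.
3^1 ≡ 3 (mod 17)
3^2 = (3^1)^2 ≡ 3^2 = 9 ≡ 9 (mod 17)
So M = 9. Bob computes K = M^2 mod 17.
9^1 ≡ 9 (mod 17)
9^2 = (9^1)^2 ≡ 9^2 = 81 ≡ 13 (mod 17)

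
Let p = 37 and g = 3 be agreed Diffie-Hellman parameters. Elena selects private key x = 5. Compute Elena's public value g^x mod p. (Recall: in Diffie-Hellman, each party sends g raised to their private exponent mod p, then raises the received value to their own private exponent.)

Public value = 3^5 mod 37.
3^1 ≡ 3 (mod 37)
3^2 = (3^1)^2 ≡ 3^2 = 9 ≡ 9 (mod 37)
3^4 = (3^2)^2 ≡ 9^2 = 81 ≡ 7 (mod 37)
3^5 = 3^4 · 3^1 ≡ 7 · 3 ≡ 21 (mod 37).

21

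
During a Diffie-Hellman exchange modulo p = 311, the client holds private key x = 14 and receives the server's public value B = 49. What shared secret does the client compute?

Shared key K = 49^14 mod 311.
49^1 ≡ 49 (mod 311)
49^2 = (49^1)^2 ≡ 49^2 = 2401 ≡ 224 (mod 311)
49^4 = (49^2)^2 ≡ 224^2 = 50176 ≡ 105 (mod 311)
49^8 = (49^4)^2 ≡ 105^2 = 11025 ≡ 140 (mod 311)
49^14 = 49^8 · 49^4 · 49^2 ≡ 140 · 105 · 224 ≡ 243 (mod 311).

243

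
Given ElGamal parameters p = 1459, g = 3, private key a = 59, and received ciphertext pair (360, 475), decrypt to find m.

Shared mask s = c₁^a mod p = 360^59 mod 1459.
360^1 ≡ 360 (mod 1459)
360^2 = (360^1)^2 ≡ 360^2 = 129600 ≡ 1208 (mod 1459)
360^4 = (360^2)^2 ≡ 1208^2 = 1459264 ≡ 264 (mod 1459)
360^8 = (360^4)^2 ≡ 264^2 = 69696 ≡ 1123 (mod 1459)
360^16 = (360^8)^2 ≡ 1123^2 = 1261129 ≡ 553 (mod 1459)
360^32 = (360^16)^2 ≡ 553^2 = 305809 ≡ 878 (mod 1459)
360^59 = 360^32 · 360^16 · 360^8 · 360^2 · 360^1 ≡ 878 · 553 · 1123 · 1208 · 360 ≡ 88 (mod 1459).
So s = 88; s⁻¹ ≡ 1144 (mod 1459).
m = c₂ · s⁻¹ mod 1459 = 475 · 1144 mod 1459 = 652.

652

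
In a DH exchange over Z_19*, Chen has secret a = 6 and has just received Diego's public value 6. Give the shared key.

11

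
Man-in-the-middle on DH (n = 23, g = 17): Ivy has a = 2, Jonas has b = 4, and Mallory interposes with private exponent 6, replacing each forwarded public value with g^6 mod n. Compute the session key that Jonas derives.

13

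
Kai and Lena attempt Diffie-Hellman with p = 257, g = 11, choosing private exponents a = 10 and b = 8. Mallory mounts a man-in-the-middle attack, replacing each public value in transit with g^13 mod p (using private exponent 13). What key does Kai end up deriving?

Kai receives Mallory's public value M = 11^13 mod 257 instead of the honest one.
11^1 ≡ 11 (mod 257)
11^2 = (11^1)^2 ≡ 11^2 = 121 ≡ 121 (mod 257)
11^4 = (11^2)^2 ≡ 121^2 = 14641 ≡ 249 (mod 257)
11^8 = (11^4)^2 ≡ 249^2 = 62001 ≡ 64 (mod 257)
11^13 = 11^8 · 11^4 · 11^1 ≡ 64 · 249 · 11 ≡ 22 (mod 257).
So M = 22. Kai computes K = M^10 mod 257.
22^1 ≡ 22 (mod 257)
22^2 = (22^1)^2 ≡ 22^2 = 484 ≡ 227 (mod 257)
22^4 = (22^2)^2 ≡ 227^2 = 51529 ≡ 129 (mod 257)
22^8 = (22^4)^2 ≡ 129^2 = 16641 ≡ 193 (mod 257)
22^10 = 22^8 · 22^2 ≡ 193 · 227 ≡ 121 (mod 257).

121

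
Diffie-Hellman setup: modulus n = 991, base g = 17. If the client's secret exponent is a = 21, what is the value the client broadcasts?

473

Public value = 17^21 mod 991.
17^1 ≡ 17 (mod 991)
17^2 = (17^1)^2 ≡ 17^2 = 289 ≡ 289 (mod 991)
17^4 = (17^2)^2 ≡ 289^2 = 83521 ≡ 277 (mod 991)
17^8 = (17^4)^2 ≡ 277^2 = 76729 ≡ 422 (mod 991)
17^16 = (17^8)^2 ≡ 422^2 = 178084 ≡ 695 (mod 991)
17^21 = 17^16 · 17^4 · 17^1 ≡ 695 · 277 · 17 ≡ 473 (mod 991).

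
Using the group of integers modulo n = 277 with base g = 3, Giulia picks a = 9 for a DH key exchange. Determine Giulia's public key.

Public value = 3^9 (mod 277).
3^1 ≡ 3 (mod 277)
3^2 = (3^1)^2 ≡ 3^2 = 9 ≡ 9 (mod 277)
3^4 = (3^2)^2 ≡ 9^2 = 81 ≡ 81 (mod 277)
3^8 = (3^4)^2 ≡ 81^2 = 6561 ≡ 190 (mod 277)
3^9 = 3^8 · 3^1 ≡ 190 · 3 ≡ 16 (mod 277).

16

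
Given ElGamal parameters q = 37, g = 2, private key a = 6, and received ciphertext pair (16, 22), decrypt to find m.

17

Shared mask s = c₁^a mod q = 16^6 mod 37.
16^1 ≡ 16 (mod 37)
16^2 = (16^1)^2 ≡ 16^2 = 256 ≡ 34 (mod 37)
16^4 = (16^2)^2 ≡ 34^2 = 1156 ≡ 9 (mod 37)
16^6 = 16^4 · 16^2 ≡ 9 · 34 ≡ 10 (mod 37).
So s = 10; s⁻¹ ≡ 26 (mod 37).
m = c₂ · s⁻¹ mod 37 = 22 · 26 mod 37 = 17.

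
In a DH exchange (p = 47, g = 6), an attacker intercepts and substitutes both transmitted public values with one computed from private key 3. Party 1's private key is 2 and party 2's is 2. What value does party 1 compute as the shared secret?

Party 1 receives an attacker's public value M = 6^3 mod 47 instead of the honest one.
6^1 ≡ 6 (mod 47)
6^2 = (6^1)^2 ≡ 6^2 = 36 ≡ 36 (mod 47)
6^3 = 6^2 · 6^1 ≡ 36 · 6 ≡ 28 (mod 47).
So M = 28. Party 1 computes K = M^2 mod 47.
28^1 ≡ 28 (mod 47)
28^2 = (28^1)^2 ≡ 28^2 = 784 ≡ 32 (mod 47)

32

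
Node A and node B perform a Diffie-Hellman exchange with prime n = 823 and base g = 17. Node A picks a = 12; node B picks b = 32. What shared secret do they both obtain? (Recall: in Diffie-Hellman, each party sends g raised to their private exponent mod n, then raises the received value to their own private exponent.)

Node B sends B = g^b mod n = 17^32 mod 823.
17^1 ≡ 17 (mod 823)
17^2 = (17^1)^2 ≡ 17^2 = 289 ≡ 289 (mod 823)
17^4 = (17^2)^2 ≡ 289^2 = 83521 ≡ 398 (mod 823)
17^8 = (17^4)^2 ≡ 398^2 = 158404 ≡ 388 (mod 823)
17^16 = (17^8)^2 ≡ 388^2 = 150544 ≡ 758 (mod 823)
17^32 = (17^16)^2 ≡ 758^2 = 574564 ≡ 110 (mod 823)
So B = 110. Node A then computes K = B^a mod n = 110^12 mod 823.
110^1 ≡ 110 (mod 823)
110^2 = (110^1)^2 ≡ 110^2 = 12100 ≡ 578 (mod 823)
110^4 = (110^2)^2 ≡ 578^2 = 334084 ≡ 769 (mod 823)
110^8 = (110^4)^2 ≡ 769^2 = 591361 ≡ 447 (mod 823)
110^12 = 110^8 · 110^4 ≡ 447 · 769 ≡ 552 (mod 823).

552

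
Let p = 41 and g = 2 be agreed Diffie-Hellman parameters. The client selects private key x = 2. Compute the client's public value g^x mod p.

4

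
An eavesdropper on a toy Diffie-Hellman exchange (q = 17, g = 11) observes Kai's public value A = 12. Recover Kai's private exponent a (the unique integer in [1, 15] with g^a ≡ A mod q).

11

Try successive powers of 11 modulo 17:
11^1 ≡ 11
11^2 ≡ 2
11^3 ≡ 5
11^4 ≡ 4
11^5 ≡ 10
11^6 ≡ 8
11^7 ≡ 3
11^8 ≡ 16
11^9 ≡ 6
11^10 ≡ 15
11^11 ≡ 12
Found: a = 11.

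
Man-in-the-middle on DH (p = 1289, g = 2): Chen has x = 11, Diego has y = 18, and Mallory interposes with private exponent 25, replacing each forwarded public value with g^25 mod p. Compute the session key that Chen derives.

Chen receives Mallory's public value M = 2^25 mod 1289 instead of the honest one.
2^1 ≡ 2 (mod 1289)
2^2 = (2^1)^2 ≡ 2^2 = 4 ≡ 4 (mod 1289)
2^4 = (2^2)^2 ≡ 4^2 = 16 ≡ 16 (mod 1289)
2^8 = (2^4)^2 ≡ 16^2 = 256 ≡ 256 (mod 1289)
2^16 = (2^8)^2 ≡ 256^2 = 65536 ≡ 1086 (mod 1289)
2^25 = 2^16 · 2^8 · 2^1 ≡ 1086 · 256 · 2 ≡ 473 (mod 1289).
So M = 473. Chen computes K = M^11 mod 1289.
473^1 ≡ 473 (mod 1289)
473^2 = (473^1)^2 ≡ 473^2 = 223729 ≡ 732 (mod 1289)
473^4 = (473^2)^2 ≡ 732^2 = 535824 ≡ 889 (mod 1289)
473^8 = (473^4)^2 ≡ 889^2 = 790321 ≡ 164 (mod 1289)
473^11 = 473^8 · 473^2 · 473^1 ≡ 164 · 732 · 473 ≡ 965 (mod 1289).

965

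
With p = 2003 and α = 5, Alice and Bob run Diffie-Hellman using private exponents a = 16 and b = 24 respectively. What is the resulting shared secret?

1598

Bob sends B = α^b mod p = 5^24 mod 2003.
5^1 ≡ 5 (mod 2003)
5^2 = (5^1)^2 ≡ 5^2 = 25 ≡ 25 (mod 2003)
5^4 = (5^2)^2 ≡ 25^2 = 625 ≡ 625 (mod 2003)
5^8 = (5^4)^2 ≡ 625^2 = 390625 ≡ 40 (mod 2003)
5^16 = (5^8)^2 ≡ 40^2 = 1600 ≡ 1600 (mod 2003)
5^24 = 5^16 · 5^8 ≡ 1600 · 40 ≡ 1907 (mod 2003).
So B = 1907. Alice then computes K = B^a mod p = 1907^16 mod 2003.
1907^1 ≡ 1907 (mod 2003)
1907^2 = (1907^1)^2 ≡ 1907^2 = 3636649 ≡ 1204 (mod 2003)
1907^4 = (1907^2)^2 ≡ 1204^2 = 1449616 ≡ 1447 (mod 2003)
1907^8 = (1907^4)^2 ≡ 1447^2 = 2093809 ≡ 674 (mod 2003)
1907^16 = (1907^8)^2 ≡ 674^2 = 454276 ≡ 1598 (mod 2003)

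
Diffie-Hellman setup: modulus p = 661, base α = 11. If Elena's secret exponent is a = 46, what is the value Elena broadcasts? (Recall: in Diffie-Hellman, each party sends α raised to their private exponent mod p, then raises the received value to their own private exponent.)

122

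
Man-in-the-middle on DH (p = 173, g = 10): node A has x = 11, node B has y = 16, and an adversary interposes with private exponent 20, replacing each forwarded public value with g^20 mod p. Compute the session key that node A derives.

Node A receives an adversary's public value M = 10^20 mod 173 instead of the honest one.
10^1 ≡ 10 (mod 173)
10^2 = (10^1)^2 ≡ 10^2 = 100 ≡ 100 (mod 173)
10^4 = (10^2)^2 ≡ 100^2 = 10000 ≡ 139 (mod 173)
10^8 = (10^4)^2 ≡ 139^2 = 19321 ≡ 118 (mod 173)
10^16 = (10^8)^2 ≡ 118^2 = 13924 ≡ 84 (mod 173)
10^20 = 10^16 · 10^4 ≡ 84 · 139 ≡ 85 (mod 173).
So M = 85. Node A computes K = M^11 mod 173.
85^1 ≡ 85 (mod 173)
85^2 = (85^1)^2 ≡ 85^2 = 7225 ≡ 132 (mod 173)
85^4 = (85^2)^2 ≡ 132^2 = 17424 ≡ 124 (mod 173)
85^8 = (85^4)^2 ≡ 124^2 = 15376 ≡ 152 (mod 173)
85^11 = 85^8 · 85^2 · 85^1 ≡ 152 · 132 · 85 ≡ 6 (mod 173).

6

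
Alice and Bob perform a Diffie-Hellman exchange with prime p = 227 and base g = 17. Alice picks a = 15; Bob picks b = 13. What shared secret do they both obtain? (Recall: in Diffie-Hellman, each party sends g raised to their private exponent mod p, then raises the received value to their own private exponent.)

72

Bob sends B = g^b mod p = 17^13 mod 227.
17^1 ≡ 17 (mod 227)
17^2 = (17^1)^2 ≡ 17^2 = 289 ≡ 62 (mod 227)
17^4 = (17^2)^2 ≡ 62^2 = 3844 ≡ 212 (mod 227)
17^8 = (17^4)^2 ≡ 212^2 = 44944 ≡ 225 (mod 227)
17^13 = 17^8 · 17^4 · 17^1 ≡ 225 · 212 · 17 ≡ 56 (mod 227).
So B = 56. Alice then computes K = B^a mod p = 56^15 mod 227.
56^1 ≡ 56 (mod 227)
56^2 = (56^1)^2 ≡ 56^2 = 3136 ≡ 185 (mod 227)
56^4 = (56^2)^2 ≡ 185^2 = 34225 ≡ 175 (mod 227)
56^8 = (56^4)^2 ≡ 175^2 = 30625 ≡ 207 (mod 227)
56^15 = 56^8 · 56^4 · 56^2 · 56^1 ≡ 207 · 175 · 185 · 56 ≡ 72 (mod 227).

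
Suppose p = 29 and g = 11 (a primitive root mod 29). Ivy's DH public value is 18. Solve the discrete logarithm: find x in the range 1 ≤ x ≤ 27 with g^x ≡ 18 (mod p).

15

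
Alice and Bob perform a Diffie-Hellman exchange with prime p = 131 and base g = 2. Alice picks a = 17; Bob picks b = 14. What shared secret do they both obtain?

Bob sends B = g^b mod p = 2^14 mod 131.
2^1 ≡ 2 (mod 131)
2^2 = (2^1)^2 ≡ 2^2 = 4 ≡ 4 (mod 131)
2^4 = (2^2)^2 ≡ 4^2 = 16 ≡ 16 (mod 131)
2^8 = (2^4)^2 ≡ 16^2 = 256 ≡ 125 (mod 131)
2^14 = 2^8 · 2^4 · 2^2 ≡ 125 · 16 · 4 ≡ 9 (mod 131).
So B = 9. Alice then computes K = B^a mod p = 9^17 mod 131.
9^1 ≡ 9 (mod 131)
9^2 = (9^1)^2 ≡ 9^2 = 81 ≡ 81 (mod 131)
9^4 = (9^2)^2 ≡ 81^2 = 6561 ≡ 11 (mod 131)
9^8 = (9^4)^2 ≡ 11^2 = 121 ≡ 121 (mod 131)
9^16 = (9^8)^2 ≡ 121^2 = 14641 ≡ 100 (mod 131)
9^17 = 9^16 · 9^1 ≡ 100 · 9 ≡ 114 (mod 131).

114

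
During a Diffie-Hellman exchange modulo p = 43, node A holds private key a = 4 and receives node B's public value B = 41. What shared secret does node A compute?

16

Shared key K = 41^4 mod 43.
41^1 ≡ 41 (mod 43)
41^2 = (41^1)^2 ≡ 41^2 = 1681 ≡ 4 (mod 43)
41^4 = (41^2)^2 ≡ 4^2 = 16 ≡ 16 (mod 43)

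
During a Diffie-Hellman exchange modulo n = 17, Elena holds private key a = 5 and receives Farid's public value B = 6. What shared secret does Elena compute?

Shared key K = 6^5 mod 17.
6^1 ≡ 6 (mod 17)
6^2 = (6^1)^2 ≡ 6^2 = 36 ≡ 2 (mod 17)
6^4 = (6^2)^2 ≡ 2^2 = 4 ≡ 4 (mod 17)
6^5 = 6^4 · 6^1 ≡ 4 · 6 ≡ 7 (mod 17).

7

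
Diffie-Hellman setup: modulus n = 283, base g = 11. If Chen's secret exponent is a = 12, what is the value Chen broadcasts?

Public value = 11^12 mod 283.
11^1 ≡ 11 (mod 283)
11^2 = (11^1)^2 ≡ 11^2 = 121 ≡ 121 (mod 283)
11^4 = (11^2)^2 ≡ 121^2 = 14641 ≡ 208 (mod 283)
11^8 = (11^4)^2 ≡ 208^2 = 43264 ≡ 248 (mod 283)
11^12 = 11^8 · 11^4 ≡ 248 · 208 ≡ 78 (mod 283).

78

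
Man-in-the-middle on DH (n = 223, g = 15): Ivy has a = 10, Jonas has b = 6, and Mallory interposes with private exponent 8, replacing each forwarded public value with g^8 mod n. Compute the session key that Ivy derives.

8

Ivy receives Mallory's public value M = 15^8 mod 223 instead of the honest one.
15^1 ≡ 15 (mod 223)
15^2 = (15^1)^2 ≡ 15^2 = 225 ≡ 2 (mod 223)
15^4 = (15^2)^2 ≡ 2^2 = 4 ≡ 4 (mod 223)
15^8 = (15^4)^2 ≡ 4^2 = 16 ≡ 16 (mod 223)
So M = 16. Ivy computes K = M^10 mod 223.
16^1 ≡ 16 (mod 223)
16^2 = (16^1)^2 ≡ 16^2 = 256 ≡ 33 (mod 223)
16^4 = (16^2)^2 ≡ 33^2 = 1089 ≡ 197 (mod 223)
16^8 = (16^4)^2 ≡ 197^2 = 38809 ≡ 7 (mod 223)
16^10 = 16^8 · 16^2 ≡ 7 · 33 ≡ 8 (mod 223).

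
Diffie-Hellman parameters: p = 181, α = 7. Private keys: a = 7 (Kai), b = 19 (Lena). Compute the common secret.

Kai sends A = α^a mod p = 7^7 mod 181.
7^1 ≡ 7 (mod 181)
7^2 = (7^1)^2 ≡ 7^2 = 49 ≡ 49 (mod 181)
7^4 = (7^2)^2 ≡ 49^2 = 2401 ≡ 48 (mod 181)
7^7 = 7^4 · 7^2 · 7^1 ≡ 48 · 49 · 7 ≡ 174 (mod 181).
So A = 174. Lena then computes K = A^b mod p = 174^19 mod 181.
174^1 ≡ 174 (mod 181)
174^2 = (174^1)^2 ≡ 174^2 = 30276 ≡ 49 (mod 181)
174^4 = (174^2)^2 ≡ 49^2 = 2401 ≡ 48 (mod 181)
174^8 = (174^4)^2 ≡ 48^2 = 2304 ≡ 132 (mod 181)
174^16 = (174^8)^2 ≡ 132^2 = 17424 ≡ 48 (mod 181)
174^19 = 174^16 · 174^2 · 174^1 ≡ 48 · 49 · 174 ≡ 7 (mod 181).

7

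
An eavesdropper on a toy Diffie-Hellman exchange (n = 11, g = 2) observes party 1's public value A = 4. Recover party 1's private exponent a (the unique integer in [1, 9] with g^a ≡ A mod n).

Try successive powers of 2 modulo 11:
2^1 ≡ 2
2^2 ≡ 4
Found: a = 2.

2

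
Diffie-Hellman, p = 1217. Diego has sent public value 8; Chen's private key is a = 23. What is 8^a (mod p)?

Shared key K = 8^23 mod 1217.
8^1 ≡ 8 (mod 1217)
8^2 = (8^1)^2 ≡ 8^2 = 64 ≡ 64 (mod 1217)
8^4 = (8^2)^2 ≡ 64^2 = 4096 ≡ 445 (mod 1217)
8^8 = (8^4)^2 ≡ 445^2 = 198025 ≡ 871 (mod 1217)
8^16 = (8^8)^2 ≡ 871^2 = 758641 ≡ 450 (mod 1217)
8^23 = 8^16 · 8^4 · 8^2 · 8^1 ≡ 450 · 445 · 64 · 8 ≡ 618 (mod 1217).

618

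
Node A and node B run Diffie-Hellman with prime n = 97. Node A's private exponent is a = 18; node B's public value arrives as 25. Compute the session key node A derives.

50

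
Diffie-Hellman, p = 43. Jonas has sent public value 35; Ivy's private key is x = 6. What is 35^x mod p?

16

Shared key K = 35^6 mod 43.
35^1 ≡ 35 (mod 43)
35^2 = (35^1)^2 ≡ 35^2 = 1225 ≡ 21 (mod 43)
35^4 = (35^2)^2 ≡ 21^2 = 441 ≡ 11 (mod 43)
35^6 = 35^4 · 35^2 ≡ 11 · 21 ≡ 16 (mod 43).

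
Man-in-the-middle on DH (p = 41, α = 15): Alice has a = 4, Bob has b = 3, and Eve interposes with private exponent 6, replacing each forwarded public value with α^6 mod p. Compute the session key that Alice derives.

10

Alice receives Eve's public value M = 15^6 mod 41 instead of the honest one.
15^1 ≡ 15 (mod 41)
15^2 = (15^1)^2 ≡ 15^2 = 225 ≡ 20 (mod 41)
15^4 = (15^2)^2 ≡ 20^2 = 400 ≡ 31 (mod 41)
15^6 = 15^4 · 15^2 ≡ 31 · 20 ≡ 5 (mod 41).
So M = 5. Alice computes K = M^4 mod 41.
5^1 ≡ 5 (mod 41)
5^2 = (5^1)^2 ≡ 5^2 = 25 ≡ 25 (mod 41)
5^4 = (5^2)^2 ≡ 25^2 = 625 ≡ 10 (mod 41)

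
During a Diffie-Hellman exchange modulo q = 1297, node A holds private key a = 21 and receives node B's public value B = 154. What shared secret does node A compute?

5

Shared key K = 154^21 mod 1297.
154^1 ≡ 154 (mod 1297)
154^2 = (154^1)^2 ≡ 154^2 = 23716 ≡ 370 (mod 1297)
154^4 = (154^2)^2 ≡ 370^2 = 136900 ≡ 715 (mod 1297)
154^8 = (154^4)^2 ≡ 715^2 = 511225 ≡ 207 (mod 1297)
154^16 = (154^8)^2 ≡ 207^2 = 42849 ≡ 48 (mod 1297)
154^21 = 154^16 · 154^4 · 154^1 ≡ 48 · 715 · 154 ≡ 5 (mod 1297).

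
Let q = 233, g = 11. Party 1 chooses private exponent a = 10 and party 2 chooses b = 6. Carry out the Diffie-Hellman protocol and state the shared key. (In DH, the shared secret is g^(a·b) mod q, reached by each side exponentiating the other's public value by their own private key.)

Party 1 sends A = g^a mod q = 11^10 mod 233.
11^1 ≡ 11 (mod 233)
11^2 = (11^1)^2 ≡ 11^2 = 121 ≡ 121 (mod 233)
11^4 = (11^2)^2 ≡ 121^2 = 14641 ≡ 195 (mod 233)
11^8 = (11^4)^2 ≡ 195^2 = 38025 ≡ 46 (mod 233)
11^10 = 11^8 · 11^2 ≡ 46 · 121 ≡ 207 (mod 233).
So A = 207. Party 2 then computes K = A^b mod q = 207^6 mod 233.
207^1 ≡ 207 (mod 233)
207^2 = (207^1)^2 ≡ 207^2 = 42849 ≡ 210 (mod 233)
207^4 = (207^2)^2 ≡ 210^2 = 44100 ≡ 63 (mod 233)
207^6 = 207^4 · 207^2 ≡ 63 · 210 ≡ 182 (mod 233).

182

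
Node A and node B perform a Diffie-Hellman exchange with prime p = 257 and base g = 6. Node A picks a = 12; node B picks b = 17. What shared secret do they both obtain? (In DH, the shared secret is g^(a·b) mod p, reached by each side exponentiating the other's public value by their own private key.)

Node A sends A = g^a mod p = 6^12 mod 257.
6^1 ≡ 6 (mod 257)
6^2 = (6^1)^2 ≡ 6^2 = 36 ≡ 36 (mod 257)
6^4 = (6^2)^2 ≡ 36^2 = 1296 ≡ 11 (mod 257)
6^8 = (6^4)^2 ≡ 11^2 = 121 ≡ 121 (mod 257)
6^12 = 6^8 · 6^4 ≡ 121 · 11 ≡ 46 (mod 257).
So A = 46. Node B then computes K = A^b mod p = 46^17 mod 257.
46^1 ≡ 46 (mod 257)
46^2 = (46^1)^2 ≡ 46^2 = 2116 ≡ 60 (mod 257)
46^4 = (46^2)^2 ≡ 60^2 = 3600 ≡ 2 (mod 257)
46^8 = (46^4)^2 ≡ 2^2 = 4 ≡ 4 (mod 257)
46^16 = (46^8)^2 ≡ 4^2 = 16 ≡ 16 (mod 257)
46^17 = 46^16 · 46^1 ≡ 16 · 46 ≡ 222 (mod 257).

222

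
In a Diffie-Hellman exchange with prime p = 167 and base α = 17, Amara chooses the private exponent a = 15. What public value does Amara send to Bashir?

143

Public value = 17^{15} \pmod{167}.
17^1 ≡ 17 (mod 167)
17^2 = (17^1)^2 ≡ 17^2 = 289 ≡ 122 (mod 167)
17^4 = (17^2)^2 ≡ 122^2 = 14884 ≡ 21 (mod 167)
17^8 = (17^4)^2 ≡ 21^2 = 441 ≡ 107 (mod 167)
17^15 = 17^8 · 17^4 · 17^2 · 17^1 ≡ 107 · 21 · 122 · 17 ≡ 143 (mod 167).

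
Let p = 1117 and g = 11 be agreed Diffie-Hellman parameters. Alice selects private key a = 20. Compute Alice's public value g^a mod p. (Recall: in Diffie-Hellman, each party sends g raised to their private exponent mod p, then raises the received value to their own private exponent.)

Public value = 11^20 mod 1117.
11^1 ≡ 11 (mod 1117)
11^2 = (11^1)^2 ≡ 11^2 = 121 ≡ 121 (mod 1117)
11^4 = (11^2)^2 ≡ 121^2 = 14641 ≡ 120 (mod 1117)
11^8 = (11^4)^2 ≡ 120^2 = 14400 ≡ 996 (mod 1117)
11^16 = (11^8)^2 ≡ 996^2 = 992016 ≡ 120 (mod 1117)
11^20 = 11^16 · 11^4 ≡ 120 · 120 ≡ 996 (mod 1117).

996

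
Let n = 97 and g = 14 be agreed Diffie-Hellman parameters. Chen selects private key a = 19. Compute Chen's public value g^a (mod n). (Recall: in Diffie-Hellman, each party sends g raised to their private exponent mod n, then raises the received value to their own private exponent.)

Public value = 14^19 (mod 97).
14^1 ≡ 14 (mod 97)
14^2 = (14^1)^2 ≡ 14^2 = 196 ≡ 2 (mod 97)
14^4 = (14^2)^2 ≡ 2^2 = 4 ≡ 4 (mod 97)
14^8 = (14^4)^2 ≡ 4^2 = 16 ≡ 16 (mod 97)
14^16 = (14^8)^2 ≡ 16^2 = 256 ≡ 62 (mod 97)
14^19 = 14^16 · 14^2 · 14^1 ≡ 62 · 2 · 14 ≡ 87 (mod 97).

87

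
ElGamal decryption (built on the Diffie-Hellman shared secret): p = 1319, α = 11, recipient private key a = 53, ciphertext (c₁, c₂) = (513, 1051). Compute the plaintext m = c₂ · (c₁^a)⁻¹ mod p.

Shared mask s = c₁^a mod p = 513^53 mod 1319.
513^1 ≡ 513 (mod 1319)
513^2 = (513^1)^2 ≡ 513^2 = 263169 ≡ 688 (mod 1319)
513^4 = (513^2)^2 ≡ 688^2 = 473344 ≡ 1142 (mod 1319)
513^8 = (513^4)^2 ≡ 1142^2 = 1304164 ≡ 992 (mod 1319)
513^16 = (513^8)^2 ≡ 992^2 = 984064 ≡ 90 (mod 1319)
513^32 = (513^16)^2 ≡ 90^2 = 8100 ≡ 186 (mod 1319)
513^53 = 513^32 · 513^16 · 513^4 · 513^1 ≡ 186 · 90 · 1142 · 513 ≡ 265 (mod 1319).
So s = 265; s⁻¹ ≡ 1100 (mod 1319).
m = c₂ · s⁻¹ mod 1319 = 1051 · 1100 mod 1319 = 656.

656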